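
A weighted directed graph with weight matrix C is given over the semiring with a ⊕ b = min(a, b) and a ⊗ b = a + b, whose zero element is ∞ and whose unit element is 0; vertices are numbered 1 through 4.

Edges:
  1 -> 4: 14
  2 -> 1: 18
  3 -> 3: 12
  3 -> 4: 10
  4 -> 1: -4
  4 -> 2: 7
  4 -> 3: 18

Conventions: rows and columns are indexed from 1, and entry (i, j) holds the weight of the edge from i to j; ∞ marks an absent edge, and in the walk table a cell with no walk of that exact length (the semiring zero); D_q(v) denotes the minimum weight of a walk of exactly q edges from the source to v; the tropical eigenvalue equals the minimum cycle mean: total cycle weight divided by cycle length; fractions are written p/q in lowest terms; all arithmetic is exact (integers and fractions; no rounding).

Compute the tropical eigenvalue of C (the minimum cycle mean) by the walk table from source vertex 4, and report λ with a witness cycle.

q=0: [∞, ∞, ∞, 0]
q=1: [-4, 7, 18, ∞]
q=2: [25, ∞, 30, 10]
q=3: [6, 17, 28, 39]
q=4: [35, 46, 40, 20]
Optimal cycle mean attained by: cycle 1->4->1, total 14 + (-4), length 2.
Answer: λ = 5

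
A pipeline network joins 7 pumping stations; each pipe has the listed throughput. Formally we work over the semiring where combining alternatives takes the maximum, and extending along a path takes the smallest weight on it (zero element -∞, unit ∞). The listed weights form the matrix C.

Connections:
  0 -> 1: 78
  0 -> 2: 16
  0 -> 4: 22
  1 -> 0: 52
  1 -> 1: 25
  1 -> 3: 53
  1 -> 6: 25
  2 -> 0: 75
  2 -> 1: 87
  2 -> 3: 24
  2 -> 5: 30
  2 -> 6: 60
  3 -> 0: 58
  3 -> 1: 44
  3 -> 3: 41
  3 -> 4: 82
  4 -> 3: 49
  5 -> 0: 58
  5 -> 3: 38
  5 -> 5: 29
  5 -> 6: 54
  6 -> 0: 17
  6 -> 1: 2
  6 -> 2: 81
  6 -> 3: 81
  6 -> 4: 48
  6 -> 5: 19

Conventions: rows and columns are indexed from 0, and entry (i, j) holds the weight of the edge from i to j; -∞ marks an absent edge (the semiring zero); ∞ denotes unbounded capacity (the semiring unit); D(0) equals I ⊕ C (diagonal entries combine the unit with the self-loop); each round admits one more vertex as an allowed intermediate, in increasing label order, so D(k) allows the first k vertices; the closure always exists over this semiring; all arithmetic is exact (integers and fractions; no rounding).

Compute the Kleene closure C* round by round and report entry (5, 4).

D(0):
  [∞, 78, 16, -∞, 22, -∞, -∞]
  [52, ∞, -∞, 53, -∞, -∞, 25]
  [75, 87, ∞, 24, -∞, 30, 60]
  [58, 44, -∞, ∞, 82, -∞, -∞]
  [-∞, -∞, -∞, 49, ∞, -∞, -∞]
  [58, -∞, -∞, 38, -∞, ∞, 54]
  [17, 2, 81, 81, 48, 19, ∞]
D(1):
  [∞, 78, 16, -∞, 22, -∞, -∞]
  [52, ∞, 16, 53, 22, -∞, 25]
  [75, 87, ∞, 24, 22, 30, 60]
  [58, 58, 16, ∞, 82, -∞, -∞]
  [-∞, -∞, -∞, 49, ∞, -∞, -∞]
  [58, 58, 16, 38, 22, ∞, 54]
  [17, 17, 81, 81, 48, 19, ∞]
D(2):
  [∞, 78, 16, 53, 22, -∞, 25]
  [52, ∞, 16, 53, 22, -∞, 25]
  [75, 87, ∞, 53, 22, 30, 60]
  [58, 58, 16, ∞, 82, -∞, 25]
  [-∞, -∞, -∞, 49, ∞, -∞, -∞]
  [58, 58, 16, 53, 22, ∞, 54]
  [17, 17, 81, 81, 48, 19, ∞]
D(3):
  [∞, 78, 16, 53, 22, 16, 25]
  [52, ∞, 16, 53, 22, 16, 25]
  [75, 87, ∞, 53, 22, 30, 60]
  [58, 58, 16, ∞, 82, 16, 25]
  [-∞, -∞, -∞, 49, ∞, -∞, -∞]
  [58, 58, 16, 53, 22, ∞, 54]
  [75, 81, 81, 81, 48, 30, ∞]
D(4):
  [∞, 78, 16, 53, 53, 16, 25]
  [53, ∞, 16, 53, 53, 16, 25]
  [75, 87, ∞, 53, 53, 30, 60]
  [58, 58, 16, ∞, 82, 16, 25]
  [49, 49, 16, 49, ∞, 16, 25]
  [58, 58, 16, 53, 53, ∞, 54]
  [75, 81, 81, 81, 81, 30, ∞]
D(5):
  [∞, 78, 16, 53, 53, 16, 25]
  [53, ∞, 16, 53, 53, 16, 25]
  [75, 87, ∞, 53, 53, 30, 60]
  [58, 58, 16, ∞, 82, 16, 25]
  [49, 49, 16, 49, ∞, 16, 25]
  [58, 58, 16, 53, 53, ∞, 54]
  [75, 81, 81, 81, 81, 30, ∞]
D(6):
  [∞, 78, 16, 53, 53, 16, 25]
  [53, ∞, 16, 53, 53, 16, 25]
  [75, 87, ∞, 53, 53, 30, 60]
  [58, 58, 16, ∞, 82, 16, 25]
  [49, 49, 16, 49, ∞, 16, 25]
  [58, 58, 16, 53, 53, ∞, 54]
  [75, 81, 81, 81, 81, 30, ∞]
D(7):
  [∞, 78, 25, 53, 53, 25, 25]
  [53, ∞, 25, 53, 53, 25, 25]
  [75, 87, ∞, 60, 60, 30, 60]
  [58, 58, 25, ∞, 82, 25, 25]
  [49, 49, 25, 49, ∞, 25, 25]
  [58, 58, 54, 54, 54, ∞, 54]
  [75, 81, 81, 81, 81, 30, ∞]
Answer: C*[5][4] = 54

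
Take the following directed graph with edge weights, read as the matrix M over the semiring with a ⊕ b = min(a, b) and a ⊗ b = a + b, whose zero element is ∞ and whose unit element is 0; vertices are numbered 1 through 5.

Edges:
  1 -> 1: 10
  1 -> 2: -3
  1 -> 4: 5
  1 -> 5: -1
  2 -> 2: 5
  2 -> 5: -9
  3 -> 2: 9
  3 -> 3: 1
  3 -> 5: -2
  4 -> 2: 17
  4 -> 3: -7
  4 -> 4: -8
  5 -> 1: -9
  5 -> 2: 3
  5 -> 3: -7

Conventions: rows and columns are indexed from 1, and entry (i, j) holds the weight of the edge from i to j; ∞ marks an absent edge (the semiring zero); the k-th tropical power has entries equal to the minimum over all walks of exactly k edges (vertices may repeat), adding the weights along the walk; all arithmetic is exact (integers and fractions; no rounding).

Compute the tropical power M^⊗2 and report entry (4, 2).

M^⊗2:
  [-10, 2, -8, -3, -12]
  [-18, -6, -16, ∞, -4]
  [-11, 1, -9, ∞, -1]
  [∞, 2, -15, -16, -9]
  [1, -12, -6, -4, -10]
Key observation: the optimum is the walk 4->3->2, with weight (-7) + 9 = 2.
Optimal value attained by: walk 4->3->2.
Answer: (M^⊗2)[4][2] = 2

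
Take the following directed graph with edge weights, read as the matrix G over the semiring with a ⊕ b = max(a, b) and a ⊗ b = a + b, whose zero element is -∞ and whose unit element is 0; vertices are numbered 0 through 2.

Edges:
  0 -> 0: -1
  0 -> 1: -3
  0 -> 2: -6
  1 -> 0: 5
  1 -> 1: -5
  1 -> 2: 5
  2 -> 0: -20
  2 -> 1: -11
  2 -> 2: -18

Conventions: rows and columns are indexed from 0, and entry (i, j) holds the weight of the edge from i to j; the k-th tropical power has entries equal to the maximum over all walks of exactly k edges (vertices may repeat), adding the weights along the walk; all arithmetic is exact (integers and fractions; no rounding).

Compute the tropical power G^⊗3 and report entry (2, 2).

G^⊗2:
  [2, -4, 2]
  [4, 2, 0]
  [-6, -16, -6]
G^⊗3:
  [1, -1, 1]
  [7, 1, 7]
  [-7, -9, -11]
Key observation: the optimum is the walk 2->1->1->2, with weight (-11) + (-5) + 5 = -11.
Optimal value attained by: walk 2->1->1->2.
Answer: (G^⊗3)[2][2] = -11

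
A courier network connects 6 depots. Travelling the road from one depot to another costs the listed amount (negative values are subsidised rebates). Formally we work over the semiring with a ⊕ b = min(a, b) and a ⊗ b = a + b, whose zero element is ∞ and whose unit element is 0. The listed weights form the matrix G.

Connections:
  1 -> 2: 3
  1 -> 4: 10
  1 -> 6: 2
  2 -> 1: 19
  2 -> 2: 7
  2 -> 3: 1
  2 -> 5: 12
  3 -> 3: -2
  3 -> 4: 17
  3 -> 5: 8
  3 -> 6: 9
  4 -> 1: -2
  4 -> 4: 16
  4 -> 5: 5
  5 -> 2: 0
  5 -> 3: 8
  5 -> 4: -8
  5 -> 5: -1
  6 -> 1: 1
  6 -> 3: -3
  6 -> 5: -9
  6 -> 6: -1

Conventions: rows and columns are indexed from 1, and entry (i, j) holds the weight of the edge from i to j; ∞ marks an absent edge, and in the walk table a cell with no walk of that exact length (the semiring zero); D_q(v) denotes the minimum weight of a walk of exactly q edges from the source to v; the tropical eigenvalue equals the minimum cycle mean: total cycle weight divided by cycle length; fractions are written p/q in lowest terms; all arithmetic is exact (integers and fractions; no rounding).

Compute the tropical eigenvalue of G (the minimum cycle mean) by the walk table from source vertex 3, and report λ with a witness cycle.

q=0: [∞, ∞, 0, ∞, ∞, ∞]
q=1: [∞, ∞, -2, 17, 8, 9]
q=2: [10, 8, -4, 0, 0, 7]
q=3: [-2, 0, -6, -8, -2, 5]
q=4: [-10, -2, -8, -10, -4, 0]
q=5: [-12, -7, -10, -12, -9, -8]
q=6: [-14, -9, -12, -17, -17, -10]
Optimal cycle mean attained by: cycle 1->6->5->4->1, total 2 + (-9) + (-8) + (-2), length 4.
Answer: λ = -17/4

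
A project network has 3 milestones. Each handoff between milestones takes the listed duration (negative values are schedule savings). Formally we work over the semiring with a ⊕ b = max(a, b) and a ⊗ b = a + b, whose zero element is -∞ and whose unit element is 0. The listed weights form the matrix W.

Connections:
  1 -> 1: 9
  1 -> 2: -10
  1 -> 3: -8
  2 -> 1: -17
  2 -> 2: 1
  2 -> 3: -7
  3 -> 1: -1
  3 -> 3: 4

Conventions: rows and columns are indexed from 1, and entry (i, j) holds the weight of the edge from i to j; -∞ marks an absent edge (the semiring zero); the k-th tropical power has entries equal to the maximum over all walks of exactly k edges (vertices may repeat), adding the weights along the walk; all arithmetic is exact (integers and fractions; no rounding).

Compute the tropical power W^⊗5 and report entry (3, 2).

W^⊗2:
  [18, -1, 1]
  [-8, 2, -3]
  [8, -11, 8]
W^⊗3:
  [27, 8, 10]
  [1, 3, 1]
  [17, -2, 12]
W^⊗4:
  [36, 17, 19]
  [10, 4, 5]
  [26, 7, 16]
W^⊗5:
  [45, 26, 28]
  [19, 5, 9]
  [35, 16, 20]
Key observation: the optimum is the walk 3->1->1->1->1->2, with weight (-1) + 9 + 9 + 9 + (-10) = 16.
Optimal value attained by: walk 3->1->1->1->1->2.
Answer: (W^⊗5)[3][2] = 16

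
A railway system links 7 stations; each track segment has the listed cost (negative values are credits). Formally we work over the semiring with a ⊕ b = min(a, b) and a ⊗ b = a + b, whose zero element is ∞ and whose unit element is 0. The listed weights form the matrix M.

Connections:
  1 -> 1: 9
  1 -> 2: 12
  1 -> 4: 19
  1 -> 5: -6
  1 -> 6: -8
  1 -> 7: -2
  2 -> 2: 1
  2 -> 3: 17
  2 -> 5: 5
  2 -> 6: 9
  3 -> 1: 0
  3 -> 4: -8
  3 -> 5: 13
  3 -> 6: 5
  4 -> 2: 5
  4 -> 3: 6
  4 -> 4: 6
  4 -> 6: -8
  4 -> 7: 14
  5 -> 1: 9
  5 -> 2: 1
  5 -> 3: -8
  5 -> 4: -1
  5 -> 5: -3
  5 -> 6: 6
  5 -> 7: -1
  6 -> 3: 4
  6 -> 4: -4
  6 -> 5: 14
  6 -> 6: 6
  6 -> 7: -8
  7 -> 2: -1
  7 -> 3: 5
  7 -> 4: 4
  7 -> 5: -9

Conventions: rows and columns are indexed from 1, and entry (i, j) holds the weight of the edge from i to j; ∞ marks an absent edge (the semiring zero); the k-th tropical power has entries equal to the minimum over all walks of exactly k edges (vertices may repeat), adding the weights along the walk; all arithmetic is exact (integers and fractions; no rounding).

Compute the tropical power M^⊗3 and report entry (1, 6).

M^⊗2:
  [3, -5, -14, -12, -11, -2, -16]
  [14, 2, -3, 4, 2, 10, 1]
  [9, -3, -2, -2, -6, -16, -3]
  [6, 6, -4, -12, 5, -2, -16]
  [-8, -2, -11, -16, -10, -9, -4]
  [4, -9, -3, -4, -17, -12, -2]
  [0, -8, -17, -10, -12, -4, -10]
M^⊗3:
  [-14, -17, -19, -22, -25, -20, -12]
  [-3, 0, -6, -11, -8, -4, 1]
  [-2, -5, -14, -20, -12, -10, -24]
  [-4, -17, -11, -12, -25, -20, -10]
  [-11, -11, -18, -19, -14, -24, -17]
  [-8, -16, -25, -18, -20, -12, -20]
  [-17, -11, -20, -25, -19, -18, -13]
Key observation: the optimum is the walk 1->6->4->6, with weight (-8) + (-4) + (-8) = -20.
Optimal value attained by: walk 1->6->4->6.
Answer: (M^⊗3)[1][6] = -20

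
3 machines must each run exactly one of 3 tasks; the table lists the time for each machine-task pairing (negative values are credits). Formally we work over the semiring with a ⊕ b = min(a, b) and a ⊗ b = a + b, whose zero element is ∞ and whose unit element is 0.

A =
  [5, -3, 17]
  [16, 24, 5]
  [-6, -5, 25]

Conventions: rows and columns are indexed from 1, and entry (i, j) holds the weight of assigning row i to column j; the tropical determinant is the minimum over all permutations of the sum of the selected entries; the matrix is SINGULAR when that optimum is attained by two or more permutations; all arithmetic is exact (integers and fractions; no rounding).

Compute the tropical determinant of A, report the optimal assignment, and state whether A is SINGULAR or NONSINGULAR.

σ = (1, 2, 3): 5 + 24 + 25 = 54
σ = (1, 3, 2): 5 + 5 + (-5) = 5
σ = (2, 1, 3): (-3) + 16 + 25 = 38
σ = (2, 3, 1): (-3) + 5 + (-6) = -4
σ = (3, 1, 2): 17 + 16 + (-5) = 28
σ = (3, 2, 1): 17 + 24 + (-6) = 35
Optimal value attained by: σ = (2, 3, 1).
Answer: det⊕(A) = -4; verdict: NONSINGULAR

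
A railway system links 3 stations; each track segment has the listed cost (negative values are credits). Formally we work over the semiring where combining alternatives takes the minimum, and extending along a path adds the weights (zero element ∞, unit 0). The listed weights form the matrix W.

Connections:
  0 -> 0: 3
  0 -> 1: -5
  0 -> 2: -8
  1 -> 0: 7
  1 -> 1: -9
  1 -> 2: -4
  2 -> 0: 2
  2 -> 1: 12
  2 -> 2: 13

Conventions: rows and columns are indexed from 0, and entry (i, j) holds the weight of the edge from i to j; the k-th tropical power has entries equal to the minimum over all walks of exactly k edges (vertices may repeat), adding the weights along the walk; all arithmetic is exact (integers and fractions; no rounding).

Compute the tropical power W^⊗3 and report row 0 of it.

W^⊗2:
  [-6, -14, -9]
  [-2, -18, -13]
  [5, -3, -6]
W^⊗3:
  [-7, -23, -18]
  [-11, -27, -22]
  [-4, -12, -7]
Answer: row 0 of W^⊗3 = [-7, -23, -18]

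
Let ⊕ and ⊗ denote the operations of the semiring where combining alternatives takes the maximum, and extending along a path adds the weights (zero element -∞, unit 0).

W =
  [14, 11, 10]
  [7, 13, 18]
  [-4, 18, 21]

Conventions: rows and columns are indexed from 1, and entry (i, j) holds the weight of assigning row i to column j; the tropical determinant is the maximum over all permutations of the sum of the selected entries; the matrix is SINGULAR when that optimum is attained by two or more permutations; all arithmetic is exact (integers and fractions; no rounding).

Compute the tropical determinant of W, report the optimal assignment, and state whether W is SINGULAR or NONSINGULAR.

σ = (1, 2, 3): 14 + 13 + 21 = 48
σ = (1, 3, 2): 14 + 18 + 18 = 50
σ = (2, 1, 3): 11 + 7 + 21 = 39
σ = (2, 3, 1): 11 + 18 + (-4) = 25
σ = (3, 1, 2): 10 + 7 + 18 = 35
σ = (3, 2, 1): 10 + 13 + (-4) = 19
Optimal value attained by: σ = (1, 3, 2).
Answer: det⊕(W) = 50; verdict: NONSINGULAR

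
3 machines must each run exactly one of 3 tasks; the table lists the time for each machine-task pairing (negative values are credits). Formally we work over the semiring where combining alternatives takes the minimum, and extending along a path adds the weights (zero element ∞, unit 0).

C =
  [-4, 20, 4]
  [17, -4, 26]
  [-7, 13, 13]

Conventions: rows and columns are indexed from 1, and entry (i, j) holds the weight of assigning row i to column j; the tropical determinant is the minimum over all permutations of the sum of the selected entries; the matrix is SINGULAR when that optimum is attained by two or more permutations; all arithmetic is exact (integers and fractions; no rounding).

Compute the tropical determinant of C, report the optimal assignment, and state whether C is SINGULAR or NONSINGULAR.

σ = (1, 2, 3): (-4) + (-4) + 13 = 5
σ = (1, 3, 2): (-4) + 26 + 13 = 35
σ = (2, 1, 3): 20 + 17 + 13 = 50
σ = (2, 3, 1): 20 + 26 + (-7) = 39
σ = (3, 1, 2): 4 + 17 + 13 = 34
σ = (3, 2, 1): 4 + (-4) + (-7) = -7
Optimal value attained by: σ = (3, 2, 1).
Answer: det⊕(C) = -7; verdict: NONSINGULAR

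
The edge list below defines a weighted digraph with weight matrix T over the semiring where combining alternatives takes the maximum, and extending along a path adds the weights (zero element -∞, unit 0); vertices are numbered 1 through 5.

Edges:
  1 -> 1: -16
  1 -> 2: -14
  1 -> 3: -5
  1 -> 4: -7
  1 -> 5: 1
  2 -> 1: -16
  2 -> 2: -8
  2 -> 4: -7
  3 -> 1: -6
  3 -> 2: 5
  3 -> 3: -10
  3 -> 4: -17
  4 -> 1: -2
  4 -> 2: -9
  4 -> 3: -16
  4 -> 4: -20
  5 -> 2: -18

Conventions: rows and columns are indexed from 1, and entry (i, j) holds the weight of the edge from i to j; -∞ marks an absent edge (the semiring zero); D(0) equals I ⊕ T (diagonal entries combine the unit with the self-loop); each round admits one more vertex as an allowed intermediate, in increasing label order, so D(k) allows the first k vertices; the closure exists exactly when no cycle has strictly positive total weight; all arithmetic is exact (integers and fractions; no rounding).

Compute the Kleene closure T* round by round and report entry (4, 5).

D(0):
  [0, -14, -5, -7, 1]
  [-16, 0, -∞, -7, -∞]
  [-6, 5, 0, -17, -∞]
  [-2, -9, -16, 0, -∞]
  [-∞, -18, -∞, -∞, 0]
D(1):
  [0, -14, -5, -7, 1]
  [-16, 0, -21, -7, -15]
  [-6, 5, 0, -13, -5]
  [-2, -9, -7, 0, -1]
  [-∞, -18, -∞, -∞, 0]
D(2):
  [0, -14, -5, -7, 1]
  [-16, 0, -21, -7, -15]
  [-6, 5, 0, -2, -5]
  [-2, -9, -7, 0, -1]
  [-34, -18, -39, -25, 0]
D(3):
  [0, 0, -5, -7, 1]
  [-16, 0, -21, -7, -15]
  [-6, 5, 0, -2, -5]
  [-2, -2, -7, 0, -1]
  [-34, -18, -39, -25, 0]
D(4):
  [0, 0, -5, -7, 1]
  [-9, 0, -14, -7, -8]
  [-4, 5, 0, -2, -3]
  [-2, -2, -7, 0, -1]
  [-27, -18, -32, -25, 0]
D(5):
  [0, 0, -5, -7, 1]
  [-9, 0, -14, -7, -8]
  [-4, 5, 0, -2, -3]
  [-2, -2, -7, 0, -1]
  [-27, -18, -32, -25, 0]
Answer: T*[4][5] = -1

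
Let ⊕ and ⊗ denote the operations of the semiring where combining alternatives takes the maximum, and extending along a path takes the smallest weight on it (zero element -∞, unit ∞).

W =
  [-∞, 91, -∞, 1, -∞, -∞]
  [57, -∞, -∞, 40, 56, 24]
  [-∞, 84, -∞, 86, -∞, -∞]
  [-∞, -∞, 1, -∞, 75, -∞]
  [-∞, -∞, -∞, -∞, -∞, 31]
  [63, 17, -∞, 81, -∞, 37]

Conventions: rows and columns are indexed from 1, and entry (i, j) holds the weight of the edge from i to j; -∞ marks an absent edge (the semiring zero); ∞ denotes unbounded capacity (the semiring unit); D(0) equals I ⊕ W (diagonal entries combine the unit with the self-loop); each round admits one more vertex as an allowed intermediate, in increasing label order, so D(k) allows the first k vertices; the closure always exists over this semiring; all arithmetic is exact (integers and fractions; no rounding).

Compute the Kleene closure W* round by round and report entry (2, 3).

D(0):
  [∞, 91, -∞, 1, -∞, -∞]
  [57, ∞, -∞, 40, 56, 24]
  [-∞, 84, ∞, 86, -∞, -∞]
  [-∞, -∞, 1, ∞, 75, -∞]
  [-∞, -∞, -∞, -∞, ∞, 31]
  [63, 17, -∞, 81, -∞, ∞]
D(1):
  [∞, 91, -∞, 1, -∞, -∞]
  [57, ∞, -∞, 40, 56, 24]
  [-∞, 84, ∞, 86, -∞, -∞]
  [-∞, -∞, 1, ∞, 75, -∞]
  [-∞, -∞, -∞, -∞, ∞, 31]
  [63, 63, -∞, 81, -∞, ∞]
D(2):
  [∞, 91, -∞, 40, 56, 24]
  [57, ∞, -∞, 40, 56, 24]
  [57, 84, ∞, 86, 56, 24]
  [-∞, -∞, 1, ∞, 75, -∞]
  [-∞, -∞, -∞, -∞, ∞, 31]
  [63, 63, -∞, 81, 56, ∞]
D(3):
  [∞, 91, -∞, 40, 56, 24]
  [57, ∞, -∞, 40, 56, 24]
  [57, 84, ∞, 86, 56, 24]
  [1, 1, 1, ∞, 75, 1]
  [-∞, -∞, -∞, -∞, ∞, 31]
  [63, 63, -∞, 81, 56, ∞]
D(4):
  [∞, 91, 1, 40, 56, 24]
  [57, ∞, 1, 40, 56, 24]
  [57, 84, ∞, 86, 75, 24]
  [1, 1, 1, ∞, 75, 1]
  [-∞, -∞, -∞, -∞, ∞, 31]
  [63, 63, 1, 81, 75, ∞]
D(5):
  [∞, 91, 1, 40, 56, 31]
  [57, ∞, 1, 40, 56, 31]
  [57, 84, ∞, 86, 75, 31]
  [1, 1, 1, ∞, 75, 31]
  [-∞, -∞, -∞, -∞, ∞, 31]
  [63, 63, 1, 81, 75, ∞]
D(6):
  [∞, 91, 1, 40, 56, 31]
  [57, ∞, 1, 40, 56, 31]
  [57, 84, ∞, 86, 75, 31]
  [31, 31, 1, ∞, 75, 31]
  [31, 31, 1, 31, ∞, 31]
  [63, 63, 1, 81, 75, ∞]
Answer: W*[2][3] = 1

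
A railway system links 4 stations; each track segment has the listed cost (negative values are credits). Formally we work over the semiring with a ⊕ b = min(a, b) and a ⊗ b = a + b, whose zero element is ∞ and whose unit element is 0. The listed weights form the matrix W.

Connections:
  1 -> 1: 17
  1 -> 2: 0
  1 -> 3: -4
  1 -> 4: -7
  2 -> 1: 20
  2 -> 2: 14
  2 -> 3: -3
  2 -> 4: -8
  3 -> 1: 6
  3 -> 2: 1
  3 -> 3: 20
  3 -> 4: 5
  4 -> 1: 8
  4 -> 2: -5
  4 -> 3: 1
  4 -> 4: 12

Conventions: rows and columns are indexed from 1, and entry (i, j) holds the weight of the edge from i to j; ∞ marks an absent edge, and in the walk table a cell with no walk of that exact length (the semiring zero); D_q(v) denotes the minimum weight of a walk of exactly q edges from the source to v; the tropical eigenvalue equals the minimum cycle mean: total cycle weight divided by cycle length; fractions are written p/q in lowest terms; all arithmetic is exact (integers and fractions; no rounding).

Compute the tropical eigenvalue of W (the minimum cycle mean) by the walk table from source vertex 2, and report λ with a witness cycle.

q=0: [∞, 0, ∞, ∞]
q=1: [20, 14, -3, -8]
q=2: [0, -13, -7, 2]
q=3: [-1, -6, -16, -21]
q=4: [-13, -26, -20, -14]
Optimal cycle mean attained by: cycle 2->4->2, total (-8) + (-5), length 2.
Answer: λ = -13/2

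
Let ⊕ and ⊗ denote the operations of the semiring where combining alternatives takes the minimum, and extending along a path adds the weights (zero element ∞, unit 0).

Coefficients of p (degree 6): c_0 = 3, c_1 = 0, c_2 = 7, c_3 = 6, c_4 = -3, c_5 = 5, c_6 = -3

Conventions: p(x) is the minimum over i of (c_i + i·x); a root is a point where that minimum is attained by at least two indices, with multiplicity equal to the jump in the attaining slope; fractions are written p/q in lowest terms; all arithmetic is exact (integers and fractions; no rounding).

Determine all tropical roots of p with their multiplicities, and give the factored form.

hull edge (i=0, c=3) to (i=1, c=0): slope -3, span 1
hull edge (i=1, c=0) to (i=4, c=-3): slope -1, span 3
hull edge (i=4, c=-3) to (i=6, c=-3): slope 0, span 2
Factored form: p(x) = -3 ⊗ (x ⊕ 0) ⊗ (x ⊕ 0) ⊗ (x ⊕ 1) ⊗ (x ⊕ 1) ⊗ (x ⊕ 1) ⊗ (x ⊕ 3)
Answer: roots = 0 (mult 2), 1 (mult 3), 3 (mult 1)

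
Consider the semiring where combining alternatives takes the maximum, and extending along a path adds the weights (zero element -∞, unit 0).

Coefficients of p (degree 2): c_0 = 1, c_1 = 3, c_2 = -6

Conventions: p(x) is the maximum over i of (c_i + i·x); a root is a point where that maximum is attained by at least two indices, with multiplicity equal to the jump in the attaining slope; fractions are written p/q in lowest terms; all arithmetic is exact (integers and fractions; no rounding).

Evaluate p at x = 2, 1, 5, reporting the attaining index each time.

p(2) = max(1+0·2=1, 3+1·2=5, -6+2·2=-2) = 5 (attained by i=1)
p(1) = max(1+0·1=1, 3+1·1=4, -6+2·1=-4) = 4 (attained by i=1)
p(5) = max(1+0·5=1, 3+1·5=8, -6+2·5=4) = 8 (attained by i=1)
Answer: p(2) = 5; p(1) = 4; p(5) = 8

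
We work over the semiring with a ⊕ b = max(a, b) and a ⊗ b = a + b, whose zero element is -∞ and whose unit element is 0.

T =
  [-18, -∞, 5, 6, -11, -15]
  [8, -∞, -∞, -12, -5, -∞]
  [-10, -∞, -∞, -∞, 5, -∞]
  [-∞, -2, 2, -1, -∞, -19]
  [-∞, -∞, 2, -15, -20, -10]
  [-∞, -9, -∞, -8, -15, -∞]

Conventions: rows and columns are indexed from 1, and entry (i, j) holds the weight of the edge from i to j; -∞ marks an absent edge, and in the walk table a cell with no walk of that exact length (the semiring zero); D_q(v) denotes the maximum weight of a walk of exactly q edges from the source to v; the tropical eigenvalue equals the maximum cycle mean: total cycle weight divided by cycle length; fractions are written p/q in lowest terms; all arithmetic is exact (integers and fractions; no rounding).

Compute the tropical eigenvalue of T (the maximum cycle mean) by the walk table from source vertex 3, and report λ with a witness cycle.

q=0: [-∞, -∞, 0, -∞, -∞, -∞]
q=1: [-10, -∞, -∞, -∞, 5, -∞]
q=2: [-28, -∞, 7, -4, -15, -5]
q=3: [-3, -6, -2, -5, 12, -23]
q=4: [2, -7, 14, 3, 3, 2]
q=5: [4, 1, 7, 8, 19, -7]
q=6: [9, 6, 21, 10, 12, 9]
Optimal cycle mean attained by: cycle 1->4->2->1, total 6 + (-2) + 8, length 3.
Answer: λ = 4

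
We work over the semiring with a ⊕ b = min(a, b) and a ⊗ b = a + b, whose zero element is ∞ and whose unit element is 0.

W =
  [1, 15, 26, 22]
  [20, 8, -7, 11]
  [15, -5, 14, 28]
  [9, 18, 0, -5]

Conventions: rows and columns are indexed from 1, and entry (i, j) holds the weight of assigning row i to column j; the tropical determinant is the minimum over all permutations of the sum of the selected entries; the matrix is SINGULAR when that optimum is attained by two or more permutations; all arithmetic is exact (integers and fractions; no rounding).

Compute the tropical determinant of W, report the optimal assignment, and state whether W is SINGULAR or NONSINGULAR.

σ = (1, 2, 3, 4): 1 + 8 + 14 + (-5) = 18
σ = (1, 2, 4, 3): 1 + 8 + 28 + 0 = 37
σ = (1, 3, 2, 4): 1 + (-7) + (-5) + (-5) = -16
σ = (1, 3, 4, 2): 1 + (-7) + 28 + 18 = 40
σ = (1, 4, 2, 3): 1 + 11 + (-5) + 0 = 7
σ = (1, 4, 3, 2): 1 + 11 + 14 + 18 = 44
σ = (2, 1, 3, 4): 15 + 20 + 14 + (-5) = 44
σ = (2, 1, 4, 3): 15 + 20 + 28 + 0 = 63
σ = (2, 3, 1, 4): 15 + (-7) + 15 + (-5) = 18
σ = (2, 3, 4, 1): 15 + (-7) + 28 + 9 = 45
σ = (2, 4, 1, 3): 15 + 11 + 15 + 0 = 41
σ = (2, 4, 3, 1): 15 + 11 + 14 + 9 = 49
σ = (3, 1, 2, 4): 26 + 20 + (-5) + (-5) = 36
σ = (3, 1, 4, 2): 26 + 20 + 28 + 18 = 92
σ = (3, 2, 1, 4): 26 + 8 + 15 + (-5) = 44
σ = (3, 2, 4, 1): 26 + 8 + 28 + 9 = 71
σ = (3, 4, 1, 2): 26 + 11 + 15 + 18 = 70
σ = (3, 4, 2, 1): 26 + 11 + (-5) + 9 = 41
σ = (4, 1, 2, 3): 22 + 20 + (-5) + 0 = 37
σ = (4, 1, 3, 2): 22 + 20 + 14 + 18 = 74
σ = (4, 2, 1, 3): 22 + 8 + 15 + 0 = 45
σ = (4, 2, 3, 1): 22 + 8 + 14 + 9 = 53
σ = (4, 3, 1, 2): 22 + (-7) + 15 + 18 = 48
σ = (4, 3, 2, 1): 22 + (-7) + (-5) + 9 = 19
Optimal value attained by: σ = (1, 3, 2, 4).
Answer: det⊕(W) = -16; verdict: NONSINGULAR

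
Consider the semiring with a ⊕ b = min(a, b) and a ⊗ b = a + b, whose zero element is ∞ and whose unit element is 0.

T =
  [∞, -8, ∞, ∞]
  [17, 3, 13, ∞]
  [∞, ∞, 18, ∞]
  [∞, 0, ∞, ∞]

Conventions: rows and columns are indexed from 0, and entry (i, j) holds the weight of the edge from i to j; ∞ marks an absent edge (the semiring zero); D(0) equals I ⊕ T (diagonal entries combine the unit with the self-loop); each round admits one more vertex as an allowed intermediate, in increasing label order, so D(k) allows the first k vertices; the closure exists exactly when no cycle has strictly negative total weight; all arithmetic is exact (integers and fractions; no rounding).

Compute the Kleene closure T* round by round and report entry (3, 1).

D(0):
  [0, -8, ∞, ∞]
  [17, 0, 13, ∞]
  [∞, ∞, 0, ∞]
  [∞, 0, ∞, 0]
D(1):
  [0, -8, ∞, ∞]
  [17, 0, 13, ∞]
  [∞, ∞, 0, ∞]
  [∞, 0, ∞, 0]
D(2):
  [0, -8, 5, ∞]
  [17, 0, 13, ∞]
  [∞, ∞, 0, ∞]
  [17, 0, 13, 0]
D(3):
  [0, -8, 5, ∞]
  [17, 0, 13, ∞]
  [∞, ∞, 0, ∞]
  [17, 0, 13, 0]
D(4):
  [0, -8, 5, ∞]
  [17, 0, 13, ∞]
  [∞, ∞, 0, ∞]
  [17, 0, 13, 0]
Answer: T*[3][1] = 0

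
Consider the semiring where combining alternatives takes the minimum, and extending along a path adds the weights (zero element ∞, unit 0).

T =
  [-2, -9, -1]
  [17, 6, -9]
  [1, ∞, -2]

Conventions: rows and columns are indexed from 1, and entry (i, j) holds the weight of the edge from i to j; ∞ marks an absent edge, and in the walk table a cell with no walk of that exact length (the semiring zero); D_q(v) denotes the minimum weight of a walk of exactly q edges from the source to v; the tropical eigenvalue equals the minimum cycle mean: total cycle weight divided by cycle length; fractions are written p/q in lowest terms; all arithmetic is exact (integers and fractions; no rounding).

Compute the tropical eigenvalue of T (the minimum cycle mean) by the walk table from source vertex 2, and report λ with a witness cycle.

q=0: [∞, 0, ∞]
q=1: [17, 6, -9]
q=2: [-8, 8, -11]
q=3: [-10, -17, -13]
Optimal cycle mean attained by: cycle 1->2->3->1, total (-9) + (-9) + 1, length 3.
Answer: λ = -17/3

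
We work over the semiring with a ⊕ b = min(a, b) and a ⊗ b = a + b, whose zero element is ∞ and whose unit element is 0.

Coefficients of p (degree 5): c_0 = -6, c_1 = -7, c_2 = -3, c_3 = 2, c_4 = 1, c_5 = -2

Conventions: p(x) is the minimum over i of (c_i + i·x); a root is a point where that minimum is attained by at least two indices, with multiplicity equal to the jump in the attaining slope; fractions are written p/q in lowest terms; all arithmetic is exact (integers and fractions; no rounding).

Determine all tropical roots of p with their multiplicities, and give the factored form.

hull edge (i=0, c=-6) to (i=1, c=-7): slope -1, span 1
hull edge (i=1, c=-7) to (i=5, c=-2): slope 5/4, span 4
Factored form: p(x) = -2 ⊗ (x ⊕ (-5/4)) ⊗ (x ⊕ (-5/4)) ⊗ (x ⊕ (-5/4)) ⊗ (x ⊕ (-5/4)) ⊗ (x ⊕ 1)
Answer: roots = -5/4 (mult 4), 1 (mult 1)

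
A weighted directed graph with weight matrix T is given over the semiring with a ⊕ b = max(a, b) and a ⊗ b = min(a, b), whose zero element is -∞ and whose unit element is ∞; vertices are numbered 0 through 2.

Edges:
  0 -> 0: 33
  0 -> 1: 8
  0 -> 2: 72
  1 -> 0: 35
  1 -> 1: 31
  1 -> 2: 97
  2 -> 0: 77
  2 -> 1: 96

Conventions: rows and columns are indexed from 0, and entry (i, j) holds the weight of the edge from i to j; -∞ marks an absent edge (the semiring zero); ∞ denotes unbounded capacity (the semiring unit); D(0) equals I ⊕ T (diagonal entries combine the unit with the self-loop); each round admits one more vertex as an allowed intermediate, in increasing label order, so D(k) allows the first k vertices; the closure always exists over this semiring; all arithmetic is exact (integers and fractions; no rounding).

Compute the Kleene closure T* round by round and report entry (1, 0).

D(0):
  [∞, 8, 72]
  [35, ∞, 97]
  [77, 96, ∞]
D(1):
  [∞, 8, 72]
  [35, ∞, 97]
  [77, 96, ∞]
D(2):
  [∞, 8, 72]
  [35, ∞, 97]
  [77, 96, ∞]
D(3):
  [∞, 72, 72]
  [77, ∞, 97]
  [77, 96, ∞]
Answer: T*[1][0] = 77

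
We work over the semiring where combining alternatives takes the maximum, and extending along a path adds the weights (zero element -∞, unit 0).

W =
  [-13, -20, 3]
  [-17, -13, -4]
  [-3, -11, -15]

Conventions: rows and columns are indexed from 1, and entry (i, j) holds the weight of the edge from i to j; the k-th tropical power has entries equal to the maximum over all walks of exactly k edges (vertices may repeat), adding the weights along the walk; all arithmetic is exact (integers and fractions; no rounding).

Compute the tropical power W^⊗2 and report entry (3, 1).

W^⊗2:
  [0, -8, -10]
  [-7, -15, -14]
  [-16, -23, 0]
Key observation: the optimum is the walk 3->1->1, with weight (-3) + (-13) = -16.
Optimal value attained by: walk 3->1->1.
Answer: (W^⊗2)[3][1] = -16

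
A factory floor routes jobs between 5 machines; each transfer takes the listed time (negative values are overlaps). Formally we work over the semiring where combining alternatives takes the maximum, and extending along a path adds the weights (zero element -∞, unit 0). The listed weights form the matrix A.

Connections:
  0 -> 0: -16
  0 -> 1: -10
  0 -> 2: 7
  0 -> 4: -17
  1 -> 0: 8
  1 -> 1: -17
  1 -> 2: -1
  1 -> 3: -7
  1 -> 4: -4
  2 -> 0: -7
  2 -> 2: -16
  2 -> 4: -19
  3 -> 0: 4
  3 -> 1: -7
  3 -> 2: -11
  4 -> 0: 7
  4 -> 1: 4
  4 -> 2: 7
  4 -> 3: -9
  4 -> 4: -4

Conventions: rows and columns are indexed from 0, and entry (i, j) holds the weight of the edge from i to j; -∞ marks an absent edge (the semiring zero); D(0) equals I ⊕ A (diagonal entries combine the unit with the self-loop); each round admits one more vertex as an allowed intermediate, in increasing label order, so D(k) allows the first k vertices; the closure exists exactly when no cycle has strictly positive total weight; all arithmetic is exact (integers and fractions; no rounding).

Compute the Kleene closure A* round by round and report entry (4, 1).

D(0):
  [0, -10, 7, -∞, -17]
  [8, 0, -1, -7, -4]
  [-7, -∞, 0, -∞, -19]
  [4, -7, -11, 0, -∞]
  [7, 4, 7, -9, 0]
D(1):
  [0, -10, 7, -∞, -17]
  [8, 0, 15, -7, -4]
  [-7, -17, 0, -∞, -19]
  [4, -6, 11, 0, -13]
  [7, 4, 14, -9, 0]
D(2):
  [0, -10, 7, -17, -14]
  [8, 0, 15, -7, -4]
  [-7, -17, 0, -24, -19]
  [4, -6, 11, 0, -10]
  [12, 4, 19, -3, 0]
D(3):
  [0, -10, 7, -17, -12]
  [8, 0, 15, -7, -4]
  [-7, -17, 0, -24, -19]
  [4, -6, 11, 0, -8]
  [12, 4, 19, -3, 0]
D(4):
  [0, -10, 7, -17, -12]
  [8, 0, 15, -7, -4]
  [-7, -17, 0, -24, -19]
  [4, -6, 11, 0, -8]
  [12, 4, 19, -3, 0]
D(5):
  [0, -8, 7, -15, -12]
  [8, 0, 15, -7, -4]
  [-7, -15, 0, -22, -19]
  [4, -4, 11, 0, -8]
  [12, 4, 19, -3, 0]
Answer: A*[4][1] = 4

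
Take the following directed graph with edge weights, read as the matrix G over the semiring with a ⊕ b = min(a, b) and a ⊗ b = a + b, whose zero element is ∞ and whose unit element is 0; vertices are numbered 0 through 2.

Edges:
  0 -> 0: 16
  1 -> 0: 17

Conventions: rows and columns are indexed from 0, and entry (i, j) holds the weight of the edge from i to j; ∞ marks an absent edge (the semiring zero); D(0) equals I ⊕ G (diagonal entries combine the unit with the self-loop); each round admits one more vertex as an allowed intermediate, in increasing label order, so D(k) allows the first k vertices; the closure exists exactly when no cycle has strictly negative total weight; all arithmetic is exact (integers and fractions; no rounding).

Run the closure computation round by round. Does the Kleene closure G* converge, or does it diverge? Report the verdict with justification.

D(0):
  [0, ∞, ∞]
  [17, 0, ∞]
  [∞, ∞, 0]
D(1):
  [0, ∞, ∞]
  [17, 0, ∞]
  [∞, ∞, 0]
D(2):
  [0, ∞, ∞]
  [17, 0, ∞]
  [∞, ∞, 0]
D(3):
  [0, ∞, ∞]
  [17, 0, ∞]
  [∞, ∞, 0]
Key observation: every diagonal entry stays at the unit through all rounds, so no improving cycle exists.
Answer: CONVERGES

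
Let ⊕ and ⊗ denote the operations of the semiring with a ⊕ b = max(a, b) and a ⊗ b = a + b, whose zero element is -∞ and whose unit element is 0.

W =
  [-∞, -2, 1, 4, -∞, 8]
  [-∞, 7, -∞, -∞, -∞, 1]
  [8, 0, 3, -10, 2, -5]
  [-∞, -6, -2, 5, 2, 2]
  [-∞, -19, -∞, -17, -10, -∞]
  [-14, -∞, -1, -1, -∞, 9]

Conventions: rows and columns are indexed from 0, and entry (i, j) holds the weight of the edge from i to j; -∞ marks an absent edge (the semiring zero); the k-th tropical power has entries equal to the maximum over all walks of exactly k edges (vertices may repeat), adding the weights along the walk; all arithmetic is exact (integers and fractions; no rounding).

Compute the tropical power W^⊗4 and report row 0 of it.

W^⊗2:
  [9, 5, 7, 9, 6, 17]
  [-13, 14, 0, 0, -∞, 10]
  [11, 7, 9, 12, 5, 16]
  [6, 1, 3, 10, 7, 11]
  [-∞, -12, -19, -12, -15, -15]
  [7, -1, 8, 8, 1, 18]
W^⊗3:
  [15, 12, 16, 16, 11, 26]
  [8, 21, 9, 9, 2, 19]
  [17, 14, 15, 17, 14, 25]
  [11, 8, 10, 15, 12, 20]
  [-11, -5, -14, -7, -10, -6]
  [16, 8, 17, 17, 10, 27]
W^⊗4:
  [24, 19, 25, 25, 18, 35]
  [17, 28, 18, 18, 11, 28]
  [23, 21, 24, 24, 19, 34]
  [18, 15, 19, 20, 17, 29]
  [-6, 2, -7, -2, -5, 3]
  [25, 17, 26, 26, 19, 36]
Answer: row 0 of W^⊗4 = [24, 19, 25, 25, 18, 35]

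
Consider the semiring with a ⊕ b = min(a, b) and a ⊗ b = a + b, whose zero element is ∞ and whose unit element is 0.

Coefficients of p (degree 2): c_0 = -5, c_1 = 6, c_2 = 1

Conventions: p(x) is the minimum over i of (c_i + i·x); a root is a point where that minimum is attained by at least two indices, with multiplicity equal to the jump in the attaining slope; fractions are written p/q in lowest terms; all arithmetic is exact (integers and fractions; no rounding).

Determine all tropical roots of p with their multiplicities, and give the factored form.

hull edge (i=0, c=-5) to (i=2, c=1): slope 3, span 2
Factored form: p(x) = 1 ⊗ (x ⊕ (-3)) ⊗ (x ⊕ (-3))
Answer: roots = -3 (mult 2)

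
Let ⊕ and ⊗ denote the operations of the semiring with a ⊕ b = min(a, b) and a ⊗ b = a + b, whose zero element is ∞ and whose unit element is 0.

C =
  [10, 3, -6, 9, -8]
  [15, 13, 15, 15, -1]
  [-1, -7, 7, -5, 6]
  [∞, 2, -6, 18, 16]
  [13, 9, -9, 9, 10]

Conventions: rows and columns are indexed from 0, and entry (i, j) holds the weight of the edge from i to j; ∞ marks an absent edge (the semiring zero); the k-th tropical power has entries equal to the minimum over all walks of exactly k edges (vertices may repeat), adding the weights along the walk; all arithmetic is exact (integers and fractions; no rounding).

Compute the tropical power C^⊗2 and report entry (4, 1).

C^⊗2:
  [-7, -13, -17, -11, 0]
  [12, 8, -10, 8, 7]
  [6, -3, -11, 2, -9]
  [-7, -13, 1, -11, 0]
  [-10, -16, -2, -14, -3]
Key observation: the optimum is the walk 4->2->1, with weight (-9) + (-7) = -16.
Optimal value attained by: walk 4->2->1.
Answer: (C^⊗2)[4][1] = -16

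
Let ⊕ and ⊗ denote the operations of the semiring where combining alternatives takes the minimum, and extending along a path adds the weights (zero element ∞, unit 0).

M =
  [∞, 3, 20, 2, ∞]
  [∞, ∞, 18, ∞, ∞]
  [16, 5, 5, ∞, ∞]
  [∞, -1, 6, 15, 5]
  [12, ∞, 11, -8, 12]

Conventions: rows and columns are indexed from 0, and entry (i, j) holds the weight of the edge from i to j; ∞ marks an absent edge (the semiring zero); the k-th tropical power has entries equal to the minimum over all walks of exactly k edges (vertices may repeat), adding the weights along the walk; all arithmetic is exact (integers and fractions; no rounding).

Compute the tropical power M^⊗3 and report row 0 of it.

M^⊗2:
  [36, 1, 8, 17, 7]
  [34, 23, 23, ∞, ∞]
  [21, 10, 10, 18, ∞]
  [17, 11, 11, -3, 17]
  [24, -9, -2, 4, -3]
M^⊗3:
  [19, 13, 13, -1, 19]
  [39, 28, 28, 36, ∞]
  [26, 15, 15, 23, 23]
  [27, -4, 3, 9, 2]
  [9, 3, 3, -11, 9]
Answer: row 0 of M^⊗3 = [19, 13, 13, -1, 19]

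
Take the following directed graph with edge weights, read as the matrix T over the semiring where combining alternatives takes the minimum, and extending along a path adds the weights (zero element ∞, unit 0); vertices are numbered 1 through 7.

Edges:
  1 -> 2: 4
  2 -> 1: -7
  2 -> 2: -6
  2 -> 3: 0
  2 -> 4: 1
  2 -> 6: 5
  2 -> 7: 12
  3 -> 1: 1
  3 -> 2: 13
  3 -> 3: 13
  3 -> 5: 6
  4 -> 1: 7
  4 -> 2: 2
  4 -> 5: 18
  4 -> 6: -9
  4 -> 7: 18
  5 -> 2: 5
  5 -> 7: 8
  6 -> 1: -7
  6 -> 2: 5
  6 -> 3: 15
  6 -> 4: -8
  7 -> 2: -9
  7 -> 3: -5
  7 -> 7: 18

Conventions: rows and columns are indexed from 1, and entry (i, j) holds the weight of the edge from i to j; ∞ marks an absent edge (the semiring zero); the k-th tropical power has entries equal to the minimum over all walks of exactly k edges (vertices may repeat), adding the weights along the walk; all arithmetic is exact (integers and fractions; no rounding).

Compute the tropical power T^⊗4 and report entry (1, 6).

T^⊗2:
  [-3, -2, 4, 5, ∞, 9, 16]
  [-13, -12, -6, -5, 6, -8, 6]
  [6, 5, 13, 14, 19, 18, 14]
  [-16, -4, 2, -17, ∞, 7, 14]
  [-2, -1, 3, 6, ∞, 10, 17]
  [-2, -6, 5, 6, 10, -17, 10]
  [-16, -15, -9, -8, 1, -4, 3]
T^⊗3:
  [-9, -8, -2, -1, 10, -4, 10]
  [-19, -18, -12, -16, 0, -14, 0]
  [-2, -1, 5, 6, 19, 5, 17]
  [-11, -15, -4, -3, 1, -26, 1]
  [-8, -7, -1, 0, 9, -3, 11]
  [-24, -12, -6, -25, 11, -3, 6]
  [-22, -21, -15, -14, -3, -17, -3]
T^⊗4:
  [-15, -14, -8, -12, 4, -10, 4]
  [-25, -24, -18, -22, -6, -25, -6]
  [-8, -7, -1, -3, 11, -3, 11]
  [-33, -21, -15, -34, 2, -12, -3]
  [-14, -13, -7, -11, 5, -9, 5]
  [-19, -23, -12, -11, -7, -34, -7]
  [-28, -27, -21, -25, -9, -23, -9]
Key observation: the optimum is the walk 1->2->2->4->6, with weight 4 + (-6) + 1 + (-9) = -10.
Optimal value attained by: walk 1->2->2->4->6.
Answer: (T^⊗4)[1][6] = -10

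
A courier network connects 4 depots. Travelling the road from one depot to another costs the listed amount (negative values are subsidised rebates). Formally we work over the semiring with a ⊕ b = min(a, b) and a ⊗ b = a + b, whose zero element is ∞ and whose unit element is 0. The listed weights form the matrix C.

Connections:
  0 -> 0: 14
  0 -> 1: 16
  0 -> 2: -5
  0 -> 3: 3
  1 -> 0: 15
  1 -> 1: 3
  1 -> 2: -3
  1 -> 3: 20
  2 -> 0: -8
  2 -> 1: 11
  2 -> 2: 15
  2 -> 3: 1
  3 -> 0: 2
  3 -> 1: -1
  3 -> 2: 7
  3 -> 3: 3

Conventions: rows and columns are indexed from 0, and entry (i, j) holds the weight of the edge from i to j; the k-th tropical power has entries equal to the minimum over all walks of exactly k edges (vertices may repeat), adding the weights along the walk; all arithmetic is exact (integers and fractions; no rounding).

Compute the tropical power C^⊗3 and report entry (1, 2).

C^⊗2:
  [-13, 2, 9, -4]
  [-11, 6, 0, -2]
  [3, 0, -13, -5]
  [-1, 2, -4, 5]
C^⊗3:
  [-2, -5, -18, -10]
  [-8, -3, -16, -8]
  [-21, -6, -3, -12]
  [-12, 4, -6, -3]
Key observation: the optimum is the walk 1->2->0->2, with weight (-3) + (-8) + (-5) = -16.
Optimal value attained by: walk 1->2->0->2.
Answer: (C^⊗3)[1][2] = -16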